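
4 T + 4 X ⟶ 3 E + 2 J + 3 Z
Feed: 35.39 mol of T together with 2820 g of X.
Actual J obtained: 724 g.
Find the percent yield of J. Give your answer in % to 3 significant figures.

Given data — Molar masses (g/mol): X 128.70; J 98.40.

67.2 %

n(T) = 35.39 mol
n(X) = 2820 / 128.70 = 21.91 mol
n/ν for T = 35.39/4 = 8.848
n/ν for X = 21.91/4 = 5.478
Smallest n/ν is X → limiting reagent.
theoretical n(J) = (2/4) × 21.91 = 10.96 mol → 1078 g
% yield = 724 / 1078 × 100 = 67.16 %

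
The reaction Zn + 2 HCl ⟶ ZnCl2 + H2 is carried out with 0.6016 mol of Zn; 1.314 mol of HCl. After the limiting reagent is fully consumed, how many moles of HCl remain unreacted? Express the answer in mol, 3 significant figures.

n(Zn) = 0.6016 mol
n(HCl) = 1.314 mol
n/ν for Zn = 0.6016/1 = 0.6016
n/ν for HCl = 1.314/2 = 0.6570
Smallest n/ν is Zn → limiting reagent.
HCl consumed = (2/1) × 0.6016 = 1.203 mol
HCl remaining = 1.314 − 1.203 = 0.1110 mol

0.111 mol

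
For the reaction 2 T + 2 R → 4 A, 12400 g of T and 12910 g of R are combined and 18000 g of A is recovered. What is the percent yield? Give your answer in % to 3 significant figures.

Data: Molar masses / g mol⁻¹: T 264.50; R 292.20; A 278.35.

n(T) = 12400 / 264.50 = 46.88 mol
n(R) = 12910 / 292.20 = 44.18 mol
n/ν → T: 23.44, R: 22.09; R is limiting.
theoretical n(A) = (4/2) × 44.18 = 88.36 mol → 24600 g
% yield = 18000 / 24600 × 100 = 73.17 %

73.2 %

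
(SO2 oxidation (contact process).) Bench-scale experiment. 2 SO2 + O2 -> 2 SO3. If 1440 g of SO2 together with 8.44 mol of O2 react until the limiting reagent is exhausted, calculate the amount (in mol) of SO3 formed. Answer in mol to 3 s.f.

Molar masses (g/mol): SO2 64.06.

n(SO2) = 1440 / 64.06 = 22.48 mol
n(O2) = 8.440 mol
n/ν for SO2 = 22.48/2 = 11.24
n/ν for O2 = 8.440/1 = 8.440
Smallest n/ν is O2 → limiting reagent.
n(SO3) = (2/1) × 8.440 = 16.88 mol

16.9 mol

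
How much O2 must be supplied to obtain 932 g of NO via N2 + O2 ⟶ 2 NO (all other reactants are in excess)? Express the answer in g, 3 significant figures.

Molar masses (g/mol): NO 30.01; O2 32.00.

497 g

n(NO) = 932 / 30.01 = 31.06 mol
n(O2) = (1/2) × 31.06 = 15.53 mol
mass = 15.53 × 32.00 = 497.0 g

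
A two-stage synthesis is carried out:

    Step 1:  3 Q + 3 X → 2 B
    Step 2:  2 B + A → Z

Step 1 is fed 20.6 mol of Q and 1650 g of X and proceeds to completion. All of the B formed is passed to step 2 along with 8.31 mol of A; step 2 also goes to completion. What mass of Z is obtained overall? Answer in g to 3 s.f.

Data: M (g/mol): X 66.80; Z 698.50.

Step 1:
n(Q) = 20.60 mol
n(X) = 1650 / 66.80 = 24.70 mol
n/ν → Q: 6.867, X: 8.233; Q is limiting.
n(B) produced = (2/3) × 20.60 = 13.73 mol
Step 2:
n(B) available = 13.73 mol
n(A) = 8.310 mol
n/ν → B: 6.865, A: 8.310; B is limiting.
n(Z) = (1/2) × 13.73 = 6.865 mol
mass = 6.865 × 698.50 = 4795 g

4800 g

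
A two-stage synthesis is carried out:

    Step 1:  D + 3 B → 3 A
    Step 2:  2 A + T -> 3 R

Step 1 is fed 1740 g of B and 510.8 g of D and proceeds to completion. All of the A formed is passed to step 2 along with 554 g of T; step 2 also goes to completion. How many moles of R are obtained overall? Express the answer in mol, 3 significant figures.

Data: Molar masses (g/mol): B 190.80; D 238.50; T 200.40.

Step 1:
n(B) = 1740 / 190.80 = 9.119 mol
n(D) = 510.8 / 238.50 = 2.142 mol
n/ν for B = 9.119/3 = 3.040
n/ν for D = 2.142/1 = 2.142
Smallest n/ν is D → limiting reagent.
n(A) produced = (3/1) × 2.142 = 6.426 mol
Step 2:
n(A) available = 6.426 mol
n(T) = 554.0 / 200.40 = 2.764 mol
n/ν for A = 6.426/2 = 3.213
n/ν for T = 2.764/1 = 2.764
Smallest n/ν is T → limiting reagent.
n(R) = (3/1) × 2.764 = 8.292 mol

8.29 mol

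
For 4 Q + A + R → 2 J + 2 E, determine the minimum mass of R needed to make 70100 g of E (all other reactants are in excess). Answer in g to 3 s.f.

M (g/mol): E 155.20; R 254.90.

n(E) = 70100 / 155.20 = 451.7 mol
n(R) = (1/2) × 451.7 = 225.9 mol
mass = 225.9 × 254.90 = 57580 g

57600 g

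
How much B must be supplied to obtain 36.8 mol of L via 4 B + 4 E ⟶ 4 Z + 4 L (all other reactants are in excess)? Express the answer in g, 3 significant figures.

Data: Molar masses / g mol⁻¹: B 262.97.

9680 g

n(L) = 36.80 mol
n(B) = (4/4) × 36.80 = 36.80 mol
mass = 36.80 × 262.97 = 9677 g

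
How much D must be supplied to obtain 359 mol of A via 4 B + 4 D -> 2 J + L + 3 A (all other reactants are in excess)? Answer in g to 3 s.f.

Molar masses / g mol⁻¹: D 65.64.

n(A) = 359.0 mol
n(D) = (4/3) × 359.0 = 478.7 mol
mass = 478.7 × 65.64 = 31420 g

31400 g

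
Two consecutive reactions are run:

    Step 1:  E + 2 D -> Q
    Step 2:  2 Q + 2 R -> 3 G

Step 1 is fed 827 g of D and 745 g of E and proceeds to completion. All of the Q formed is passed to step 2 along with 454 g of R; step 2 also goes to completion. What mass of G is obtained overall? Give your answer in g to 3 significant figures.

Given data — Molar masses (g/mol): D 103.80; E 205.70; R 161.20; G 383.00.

Step 1:
n(D) = 827.0 / 103.80 = 7.967 mol
n(E) = 745.0 / 205.70 = 3.622 mol
n/ν for D = 7.967/2 = 3.984
n/ν for E = 3.622/1 = 3.622
Smallest n/ν is E → limiting reagent.
n(Q) produced = (1/1) × 3.622 = 3.622 mol
Step 2:
n(Q) available = 3.622 mol
n(R) = 454.0 / 161.20 = 2.816 mol
n/ν for Q = 3.622/2 = 1.811
n/ν for R = 2.816/2 = 1.408
Smallest n/ν is R → limiting reagent.
n(G) = (3/2) × 2.816 = 4.224 mol
mass = 4.224 × 383.00 = 1618 g

1620 g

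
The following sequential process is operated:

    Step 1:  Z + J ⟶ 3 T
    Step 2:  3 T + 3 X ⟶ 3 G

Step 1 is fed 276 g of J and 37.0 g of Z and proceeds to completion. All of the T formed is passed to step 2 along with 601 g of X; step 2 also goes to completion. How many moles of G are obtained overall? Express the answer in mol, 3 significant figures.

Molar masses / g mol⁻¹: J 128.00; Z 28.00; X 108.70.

3.96 mol

Step 1:
n(J) = 276.0 / 128.00 = 2.156 mol
n(Z) = 37.00 / 28.00 = 1.321 mol
n/ν → J: 2.156, Z: 1.321; Z is limiting.
n(T) produced = (3/1) × 1.321 = 3.963 mol
Step 2:
n(T) available = 3.963 mol
n(X) = 601.0 / 108.70 = 5.529 mol
n/ν → T: 1.321, X: 1.843; T is limiting.
n(G) = (3/3) × 3.963 = 3.963 mol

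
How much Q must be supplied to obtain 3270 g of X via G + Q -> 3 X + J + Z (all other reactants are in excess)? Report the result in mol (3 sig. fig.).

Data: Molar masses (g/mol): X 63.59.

17.1 mol

n(X) = 3270 / 63.59 = 51.42 mol
n(Q) = (1/3) × 51.42 = 17.14 mol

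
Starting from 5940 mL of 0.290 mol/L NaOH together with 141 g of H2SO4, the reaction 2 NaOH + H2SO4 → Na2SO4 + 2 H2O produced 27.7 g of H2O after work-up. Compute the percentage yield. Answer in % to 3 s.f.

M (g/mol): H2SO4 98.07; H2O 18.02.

89.2 %

n(NaOH) = 0.290 × 5940/1000 = 1.723 mol
n(H2SO4) = 141.0 / 98.07 = 1.438 mol
n/ν → NaOH: 0.8615, H2SO4: 1.438; NaOH is limiting.
theoretical n(H2O) = (2/2) × 1.723 = 1.723 mol → 31.05 g
% yield = 27.7 / 31.05 × 100 = 89.21 %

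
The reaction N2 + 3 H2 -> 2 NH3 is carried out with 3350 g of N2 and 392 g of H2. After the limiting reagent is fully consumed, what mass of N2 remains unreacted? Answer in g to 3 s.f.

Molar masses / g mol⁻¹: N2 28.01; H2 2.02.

1540 g

n(N2) = 3350 / 28.01 = 119.6 mol
n(H2) = 392.0 / 2.02 = 194.1 mol
n/ν for N2 = 119.6/1 = 119.6
n/ν for H2 = 194.1/3 = 64.70
Smallest n/ν is H2 → limiting reagent.
N2 consumed = (1/3) × 194.1 = 64.70 mol
N2 remaining = 119.6 − 64.70 = 54.90 mol
mass = 54.90 × 28.01 = 1538 g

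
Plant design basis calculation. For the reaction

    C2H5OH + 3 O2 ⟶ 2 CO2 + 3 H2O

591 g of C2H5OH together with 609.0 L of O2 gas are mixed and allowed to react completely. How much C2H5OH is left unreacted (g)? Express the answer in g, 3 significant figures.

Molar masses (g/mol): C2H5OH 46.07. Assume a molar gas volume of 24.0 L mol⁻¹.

n(C2H5OH) = 591.0 / 46.07 = 12.83 mol
n(O2) = 609.0 / 24.0 = 25.38 mol
n/ν → C2H5OH: 12.83, O2: 8.460; O2 is limiting.
C2H5OH consumed = (1/3) × 25.38 = 8.460 mol
C2H5OH remaining = 12.83 − 8.460 = 4.370 mol
mass = 4.370 × 46.07 = 201.3 g

201 g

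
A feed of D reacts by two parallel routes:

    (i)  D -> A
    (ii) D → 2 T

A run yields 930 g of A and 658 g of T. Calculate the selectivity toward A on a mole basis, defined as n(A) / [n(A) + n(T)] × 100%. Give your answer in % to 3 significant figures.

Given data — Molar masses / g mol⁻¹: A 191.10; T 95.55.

n(A) = 930 / 191.10 = 4.867 mol
n(T) = 658 / 95.55 = 6.886 mol
selectivity = 4.867/(4.867+6.886) × 100 = 41.41 %

41.4 %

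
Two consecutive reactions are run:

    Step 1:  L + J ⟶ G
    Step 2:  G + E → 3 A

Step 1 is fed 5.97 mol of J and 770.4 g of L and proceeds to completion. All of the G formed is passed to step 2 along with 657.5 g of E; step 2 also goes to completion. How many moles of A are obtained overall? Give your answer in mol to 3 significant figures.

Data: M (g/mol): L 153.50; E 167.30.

11.8 mol

Step 1:
n(J) = 5.970 mol
n(L) = 770.4 / 153.50 = 5.019 mol
n/ν for J = 5.970/1 = 5.970
n/ν for L = 5.019/1 = 5.019
Smallest n/ν is L → limiting reagent.
n(G) produced = (1/1) × 5.019 = 5.019 mol
Step 2:
n(G) available = 5.019 mol
n(E) = 657.5 / 167.30 = 3.930 mol
n/ν for G = 5.019/1 = 5.019
n/ν for E = 3.930/1 = 3.930
Smallest n/ν is E → limiting reagent.
n(A) = (3/1) × 3.930 = 11.79 mol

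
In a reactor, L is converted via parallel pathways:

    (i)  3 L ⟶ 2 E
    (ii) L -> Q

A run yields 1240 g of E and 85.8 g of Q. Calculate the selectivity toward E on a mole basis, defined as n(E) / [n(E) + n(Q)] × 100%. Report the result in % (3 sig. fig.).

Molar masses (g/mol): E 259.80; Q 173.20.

n(E) = 1240 / 259.80 = 4.773 mol
n(Q) = 85.8 / 173.20 = 0.4954 mol
selectivity = 4.773/(4.773+0.4954) × 100 = 90.60 %

90.6 %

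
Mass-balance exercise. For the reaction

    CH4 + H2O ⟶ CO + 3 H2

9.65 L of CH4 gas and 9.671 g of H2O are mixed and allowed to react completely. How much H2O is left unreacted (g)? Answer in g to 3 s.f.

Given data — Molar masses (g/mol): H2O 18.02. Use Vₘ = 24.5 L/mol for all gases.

n(CH4) = 9.650 / 24.5 = 0.3939 mol
n(H2O) = 9.671 / 18.02 = 0.5367 mol
n/ν → CH4: 0.3939, H2O: 0.5367; CH4 is limiting.
H2O consumed = (1/1) × 0.3939 = 0.3939 mol
H2O remaining = 0.5367 − 0.3939 = 0.1428 mol
mass = 0.1428 × 18.02 = 2.573 g

2.57 g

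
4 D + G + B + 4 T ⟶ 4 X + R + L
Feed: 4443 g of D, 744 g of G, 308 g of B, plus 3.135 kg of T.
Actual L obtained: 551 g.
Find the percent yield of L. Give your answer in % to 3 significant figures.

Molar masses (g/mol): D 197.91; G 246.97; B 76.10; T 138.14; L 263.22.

69.5 %

n(D) = 4443 / 197.91 = 22.45 mol
n(G) = 744.0 / 246.97 = 3.013 mol
n(B) = 308.0 / 76.10 = 4.047 mol
n(T) = 3.135×1000 / 138.14 = 22.69 mol
n/ν for D = 22.45/4 = 5.613
n/ν for G = 3.013/1 = 3.013
n/ν for B = 4.047/1 = 4.047
n/ν for T = 22.69/4 = 5.673
Smallest n/ν is G → limiting reagent.
theoretical n(L) = (1/1) × 3.013 = 3.013 mol → 793.1 g
% yield = 551 / 793.1 × 100 = 69.47 %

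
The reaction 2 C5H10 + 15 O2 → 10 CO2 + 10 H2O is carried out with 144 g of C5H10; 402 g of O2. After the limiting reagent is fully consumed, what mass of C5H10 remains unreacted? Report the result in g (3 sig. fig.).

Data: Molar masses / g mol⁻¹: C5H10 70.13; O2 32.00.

26.5 g

n(C5H10) = 144.0 / 70.13 = 2.053 mol
n(O2) = 402.0 / 32.00 = 12.56 mol
n/ν for C5H10 = 2.053/2 = 1.027
n/ν for O2 = 12.56/15 = 0.8373
Smallest n/ν is O2 → limiting reagent.
C5H10 consumed = (2/15) × 12.56 = 1.675 mol
C5H10 remaining = 2.053 − 1.675 = 0.3780 mol
mass = 0.3780 × 70.13 = 26.51 g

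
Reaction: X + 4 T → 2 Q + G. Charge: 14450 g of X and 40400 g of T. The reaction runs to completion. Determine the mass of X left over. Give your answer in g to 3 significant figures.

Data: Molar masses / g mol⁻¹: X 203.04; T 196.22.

n(X) = 14450 / 203.04 = 71.17 mol
n(T) = 40400 / 196.22 = 205.9 mol
n/ν for X = 71.17/1 = 71.17
n/ν for T = 205.9/4 = 51.48
Smallest n/ν is T → limiting reagent.
X consumed = (1/4) × 205.9 = 51.48 mol
X remaining = 71.17 − 51.48 = 19.69 mol
mass = 19.69 × 203.04 = 3998 g

4000 g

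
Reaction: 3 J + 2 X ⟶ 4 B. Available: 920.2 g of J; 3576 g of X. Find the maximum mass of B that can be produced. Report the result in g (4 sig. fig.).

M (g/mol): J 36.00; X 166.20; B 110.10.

3752 g

n(J) = 920.2 / 36.00 = 25.56 mol
n(X) = 3576 / 166.20 = 21.52 mol
n/ν for J = 25.56/3 = 8.520
n/ν for X = 21.52/2 = 10.76
Smallest n/ν is J → limiting reagent.
n(B) = (4/3) × 25.56 = 34.08 mol
mass = 34.08 × 110.10 = 3752 g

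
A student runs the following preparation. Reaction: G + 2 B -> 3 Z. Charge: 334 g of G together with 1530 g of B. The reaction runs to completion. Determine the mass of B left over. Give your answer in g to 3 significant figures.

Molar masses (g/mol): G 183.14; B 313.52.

386 g

n(G) = 334.0 / 183.14 = 1.824 mol
n(B) = 1530 / 313.52 = 4.880 mol
n/ν for G = 1.824/1 = 1.824
n/ν for B = 4.880/2 = 2.440
Smallest n/ν is G → limiting reagent.
B consumed = (2/1) × 1.824 = 3.648 mol
B remaining = 4.880 − 3.648 = 1.232 mol
mass = 1.232 × 313.52 = 386.3 g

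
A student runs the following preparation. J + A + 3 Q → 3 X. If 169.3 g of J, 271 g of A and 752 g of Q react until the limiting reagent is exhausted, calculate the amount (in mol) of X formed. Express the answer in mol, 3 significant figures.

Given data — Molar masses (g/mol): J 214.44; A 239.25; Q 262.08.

2.37 mol

n(J) = 169.3 / 214.44 = 0.7895 mol
n(A) = 271.0 / 239.25 = 1.133 mol
n(Q) = 752.0 / 262.08 = 2.869 mol
n/ν for J = 0.7895/1 = 0.7895
n/ν for A = 1.133/1 = 1.133
n/ν for Q = 2.869/3 = 0.9563
Smallest n/ν is J → limiting reagent.
n(X) = (3/1) × 0.7895 = 2.369 mol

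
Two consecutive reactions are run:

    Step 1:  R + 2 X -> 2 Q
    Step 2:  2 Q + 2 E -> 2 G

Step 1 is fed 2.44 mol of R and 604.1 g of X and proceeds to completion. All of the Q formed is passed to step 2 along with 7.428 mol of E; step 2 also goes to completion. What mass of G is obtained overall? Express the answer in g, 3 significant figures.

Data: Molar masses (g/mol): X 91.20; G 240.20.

1170 g

Step 1:
n(R) = 2.440 mol
n(X) = 604.1 / 91.20 = 6.624 mol
n/ν → R: 2.440, X: 3.312; R is limiting.
n(Q) produced = (2/1) × 2.440 = 4.880 mol
Step 2:
n(Q) available = 4.880 mol
n(E) = 7.428 mol
n/ν → Q: 2.440, E: 3.714; Q is limiting.
n(G) = (2/2) × 4.880 = 4.880 mol
mass = 4.880 × 240.20 = 1172 g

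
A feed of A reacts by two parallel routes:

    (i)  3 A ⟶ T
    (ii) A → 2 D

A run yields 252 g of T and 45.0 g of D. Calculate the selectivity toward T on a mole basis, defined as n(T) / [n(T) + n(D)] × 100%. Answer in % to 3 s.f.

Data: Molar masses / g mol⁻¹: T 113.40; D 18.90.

n(T) = 252 / 113.40 = 2.222 mol
n(D) = 45.0 / 18.90 = 2.381 mol
selectivity = 2.222/(2.222+2.381) × 100 = 48.27 %

48.3 %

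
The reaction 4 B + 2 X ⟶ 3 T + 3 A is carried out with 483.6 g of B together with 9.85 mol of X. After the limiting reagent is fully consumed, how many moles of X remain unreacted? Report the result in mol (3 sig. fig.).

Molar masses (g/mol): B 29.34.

1.61 mol

n(B) = 483.6 / 29.34 = 16.48 mol
n(X) = 9.850 mol
n/ν → B: 4.120, X: 4.925; B is limiting.
X consumed = (2/4) × 16.48 = 8.240 mol
X remaining = 9.850 − 8.240 = 1.610 mol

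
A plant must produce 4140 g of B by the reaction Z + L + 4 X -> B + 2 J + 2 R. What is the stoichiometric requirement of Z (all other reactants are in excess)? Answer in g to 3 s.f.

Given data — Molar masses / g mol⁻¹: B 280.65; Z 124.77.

1840 g

n(B) = 4140 / 280.65 = 14.75 mol
n(Z) = (1/1) × 14.75 = 14.75 mol
mass = 14.75 × 124.77 = 1840 g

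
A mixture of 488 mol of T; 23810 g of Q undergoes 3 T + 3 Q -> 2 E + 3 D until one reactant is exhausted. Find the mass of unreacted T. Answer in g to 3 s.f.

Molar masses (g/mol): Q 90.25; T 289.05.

64800 g

n(T) = 488.0 mol
n(Q) = 23810 / 90.25 = 263.8 mol
n/ν for T = 488.0/3 = 162.7
n/ν for Q = 263.8/3 = 87.93
Smallest n/ν is Q → limiting reagent.
T consumed = (3/3) × 263.8 = 263.8 mol
T remaining = 488.0 − 263.8 = 224.2 mol
mass = 224.2 × 289.05 = 64810 g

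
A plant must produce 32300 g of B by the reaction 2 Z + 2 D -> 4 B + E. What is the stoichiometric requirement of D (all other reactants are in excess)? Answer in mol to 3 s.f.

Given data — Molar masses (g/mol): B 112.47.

144 mol

n(B) = 32300 / 112.47 = 287.2 mol
n(D) = (2/4) × 287.2 = 143.6 mol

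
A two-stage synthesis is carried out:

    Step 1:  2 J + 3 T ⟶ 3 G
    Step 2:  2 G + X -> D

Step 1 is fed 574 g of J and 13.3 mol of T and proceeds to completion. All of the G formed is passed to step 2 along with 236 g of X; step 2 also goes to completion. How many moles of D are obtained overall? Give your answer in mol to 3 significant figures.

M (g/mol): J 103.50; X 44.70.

4.16 mol

Step 1:
n(J) = 574.0 / 103.50 = 5.546 mol
n(T) = 13.30 mol
n/ν for J = 5.546/2 = 2.773
n/ν for T = 13.30/3 = 4.433
Smallest n/ν is J → limiting reagent.
n(G) produced = (3/2) × 5.546 = 8.319 mol
Step 2:
n(G) available = 8.319 mol
n(X) = 236.0 / 44.70 = 5.280 mol
n/ν for G = 8.319/2 = 4.160
n/ν for X = 5.280/1 = 5.280
Smallest n/ν is G → limiting reagent.
n(D) = (1/2) × 8.319 = 4.160 mol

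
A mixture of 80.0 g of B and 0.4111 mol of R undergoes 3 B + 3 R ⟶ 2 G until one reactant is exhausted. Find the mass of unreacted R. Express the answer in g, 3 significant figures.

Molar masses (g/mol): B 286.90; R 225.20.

29.8 g

n(B) = 80.00 / 286.90 = 0.2788 mol
n(R) = 0.4111 mol
n/ν for B = 0.2788/3 = 0.09293
n/ν for R = 0.4111/3 = 0.1370
Smallest n/ν is B → limiting reagent.
R consumed = (3/3) × 0.2788 = 0.2788 mol
R remaining = 0.4111 − 0.2788 = 0.1323 mol
mass = 0.1323 × 225.20 = 29.79 g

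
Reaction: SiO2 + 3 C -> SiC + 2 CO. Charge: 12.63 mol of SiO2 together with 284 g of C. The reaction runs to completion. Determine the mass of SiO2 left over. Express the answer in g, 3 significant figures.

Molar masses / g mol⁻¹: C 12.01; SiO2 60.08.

n(SiO2) = 12.63 mol
n(C) = 284.0 / 12.01 = 23.65 mol
n/ν → SiO2: 12.63, C: 7.883; C is limiting.
SiO2 consumed = (1/3) × 23.65 = 7.883 mol
SiO2 remaining = 12.63 − 7.883 = 4.747 mol
mass = 4.747 × 60.08 = 285.2 g

285 g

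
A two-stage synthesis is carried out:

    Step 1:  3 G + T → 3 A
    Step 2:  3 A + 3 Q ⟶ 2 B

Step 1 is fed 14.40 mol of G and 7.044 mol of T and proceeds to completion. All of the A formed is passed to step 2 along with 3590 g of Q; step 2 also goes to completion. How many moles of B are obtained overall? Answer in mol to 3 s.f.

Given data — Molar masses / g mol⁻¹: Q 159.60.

Step 1:
n(G) = 14.40 mol
n(T) = 7.044 mol
n/ν → G: 4.800, T: 7.044; G is limiting.
n(A) produced = (3/3) × 14.40 = 14.40 mol
Step 2:
n(A) available = 14.40 mol
n(Q) = 3590 / 159.60 = 22.49 mol
n/ν → A: 4.800, Q: 7.497; A is limiting.
n(B) = (2/3) × 14.40 = 9.600 mol

9.60 mol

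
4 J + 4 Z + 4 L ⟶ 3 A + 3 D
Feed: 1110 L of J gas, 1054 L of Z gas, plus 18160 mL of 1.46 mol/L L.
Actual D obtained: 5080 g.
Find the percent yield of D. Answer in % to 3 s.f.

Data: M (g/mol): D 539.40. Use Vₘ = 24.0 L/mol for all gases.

n(J) = 1110 / 24.0 = 46.25 mol
n(Z) = 1054 / 24.0 = 43.92 mol
n(L) = 1.46 × 18160/1000 = 26.51 mol
n/ν for J = 46.25/4 = 11.56
n/ν for Z = 43.92/4 = 10.98
n/ν for L = 26.51/4 = 6.628
Smallest n/ν is L → limiting reagent.
theoretical n(D) = (3/4) × 26.51 = 19.88 mol → 10720 g
% yield = 5080 / 10720 × 100 = 47.39 %

47.4 %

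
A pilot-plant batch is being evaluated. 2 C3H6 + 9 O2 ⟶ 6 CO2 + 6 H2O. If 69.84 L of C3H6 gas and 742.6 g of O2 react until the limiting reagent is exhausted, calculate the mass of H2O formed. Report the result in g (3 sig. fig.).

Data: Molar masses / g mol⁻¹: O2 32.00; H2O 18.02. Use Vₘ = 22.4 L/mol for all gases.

n(C3H6) = 69.84 / 22.4 = 3.118 mol
n(O2) = 742.6 / 32.00 = 23.21 mol
n/ν for C3H6 = 3.118/2 = 1.559
n/ν for O2 = 23.21/9 = 2.579
Smallest n/ν is C3H6 → limiting reagent.
n(H2O) = (6/2) × 3.118 = 9.354 mol
mass = 9.354 × 18.02 = 168.6 g

169 g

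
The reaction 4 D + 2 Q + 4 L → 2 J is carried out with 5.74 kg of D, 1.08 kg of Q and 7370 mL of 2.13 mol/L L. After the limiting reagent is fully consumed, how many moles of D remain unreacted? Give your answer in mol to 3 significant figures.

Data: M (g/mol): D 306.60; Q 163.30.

n(D) = 5.740×1000 / 306.60 = 18.72 mol
n(Q) = 1.080×1000 / 163.30 = 6.614 mol
n(L) = 2.13 × 7370/1000 = 15.70 mol
n/ν for D = 18.72/4 = 4.680
n/ν for Q = 6.614/2 = 3.307
n/ν for L = 15.70/4 = 3.925
Smallest n/ν is Q → limiting reagent.
D consumed = (4/2) × 6.614 = 13.23 mol
D remaining = 18.72 − 13.23 = 5.490 mol

5.49 mol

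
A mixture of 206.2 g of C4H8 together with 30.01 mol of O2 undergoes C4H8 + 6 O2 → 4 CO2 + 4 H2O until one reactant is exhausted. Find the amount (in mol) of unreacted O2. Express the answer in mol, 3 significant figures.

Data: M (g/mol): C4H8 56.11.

7.96 mol

n(C4H8) = 206.2 / 56.11 = 3.675 mol
n(O2) = 30.01 mol
n/ν for C4H8 = 3.675/1 = 3.675
n/ν for O2 = 30.01/6 = 5.002
Smallest n/ν is C4H8 → limiting reagent.
O2 consumed = (6/1) × 3.675 = 22.05 mol
O2 remaining = 30.01 − 22.05 = 7.960 mol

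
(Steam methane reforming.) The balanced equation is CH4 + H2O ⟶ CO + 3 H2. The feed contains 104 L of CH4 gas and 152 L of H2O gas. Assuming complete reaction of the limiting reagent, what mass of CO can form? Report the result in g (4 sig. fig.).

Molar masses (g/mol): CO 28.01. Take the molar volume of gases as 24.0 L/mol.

n(CH4) = 104.0 / 24.0 = 4.333 mol
n(H2O) = 152.0 / 24.0 = 6.333 mol
n/ν for CH4 = 4.333/1 = 4.333
n/ν for H2O = 6.333/1 = 6.333
Smallest n/ν is CH4 → limiting reagent.
n(CO) = (1/1) × 4.333 = 4.333 mol
mass = 4.333 × 28.01 = 121.4 g

121.4 g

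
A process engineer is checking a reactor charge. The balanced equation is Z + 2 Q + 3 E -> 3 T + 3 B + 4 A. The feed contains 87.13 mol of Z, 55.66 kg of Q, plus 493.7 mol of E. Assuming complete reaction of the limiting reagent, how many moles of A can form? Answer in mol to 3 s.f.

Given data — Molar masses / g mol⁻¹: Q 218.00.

n(Z) = 87.13 mol
n(Q) = 55.66×1000 / 218.00 = 255.3 mol
n(E) = 493.7 mol
n/ν for Z = 87.13/1 = 87.13
n/ν for Q = 255.3/2 = 127.7
n/ν for E = 493.7/3 = 164.6
Smallest n/ν is Z → limiting reagent.
n(A) = (4/1) × 87.13 = 348.5 mol

349 mol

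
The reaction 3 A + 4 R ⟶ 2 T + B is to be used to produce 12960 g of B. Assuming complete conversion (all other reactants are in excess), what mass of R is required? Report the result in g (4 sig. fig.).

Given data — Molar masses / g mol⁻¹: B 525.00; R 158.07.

15610 g

n(B) = 12960 / 525.00 = 24.69 mol
n(R) = (4/1) × 24.69 = 98.76 mol
mass = 98.76 × 158.07 = 15610 g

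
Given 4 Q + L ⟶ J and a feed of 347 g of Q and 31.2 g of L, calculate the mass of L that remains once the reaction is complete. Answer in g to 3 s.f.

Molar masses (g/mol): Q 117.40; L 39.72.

1.85 g

n(Q) = 347.0 / 117.40 = 2.956 mol
n(L) = 31.20 / 39.72 = 0.7855 mol
n/ν for Q = 2.956/4 = 0.7390
n/ν for L = 0.7855/1 = 0.7855
Smallest n/ν is Q → limiting reagent.
L consumed = (1/4) × 2.956 = 0.7390 mol
L remaining = 0.7855 − 0.7390 = 0.04650 mol
mass = 0.04650 × 39.72 = 1.847 g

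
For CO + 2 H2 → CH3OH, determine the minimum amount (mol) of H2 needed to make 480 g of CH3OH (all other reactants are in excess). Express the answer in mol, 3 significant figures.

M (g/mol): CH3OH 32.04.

30.0 mol

n(CH3OH) = 480 / 32.04 = 14.98 mol
n(H2) = (2/1) × 14.98 = 29.96 mol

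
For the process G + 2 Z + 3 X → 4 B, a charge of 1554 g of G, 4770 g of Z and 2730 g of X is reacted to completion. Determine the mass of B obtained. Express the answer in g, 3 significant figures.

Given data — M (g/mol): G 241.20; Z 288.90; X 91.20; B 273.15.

7040 g

n(G) = 1554 / 241.20 = 6.443 mol
n(Z) = 4770 / 288.90 = 16.51 mol
n(X) = 2730 / 91.20 = 29.93 mol
n/ν for G = 6.443/1 = 6.443
n/ν for Z = 16.51/2 = 8.255
n/ν for X = 29.93/3 = 9.977
Smallest n/ν is G → limiting reagent.
n(B) = (4/1) × 6.443 = 25.77 mol
mass = 25.77 × 273.15 = 7039 g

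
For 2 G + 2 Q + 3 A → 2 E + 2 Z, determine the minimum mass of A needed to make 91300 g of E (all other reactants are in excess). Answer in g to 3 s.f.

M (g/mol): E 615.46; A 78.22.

17400 g

n(E) = 91300 / 615.46 = 148.3 mol
n(A) = (3/2) × 148.3 = 222.5 mol
mass = 222.5 × 78.22 = 17400 g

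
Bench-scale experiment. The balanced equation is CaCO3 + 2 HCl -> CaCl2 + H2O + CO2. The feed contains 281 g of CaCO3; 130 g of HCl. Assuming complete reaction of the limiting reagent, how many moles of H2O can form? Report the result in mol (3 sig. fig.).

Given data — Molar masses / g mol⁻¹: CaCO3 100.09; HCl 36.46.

n(CaCO3) = 281.0 / 100.09 = 2.807 mol
n(HCl) = 130.0 / 36.46 = 3.566 mol
n/ν for CaCO3 = 2.807/1 = 2.807
n/ν for HCl = 3.566/2 = 1.783
Smallest n/ν is HCl → limiting reagent.
n(H2O) = (1/2) × 3.566 = 1.783 mol

1.78 mol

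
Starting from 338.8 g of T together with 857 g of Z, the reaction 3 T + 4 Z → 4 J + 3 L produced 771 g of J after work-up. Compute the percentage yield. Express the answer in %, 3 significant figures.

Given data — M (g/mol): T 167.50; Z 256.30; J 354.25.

n(T) = 338.8 / 167.50 = 2.023 mol
n(Z) = 857.0 / 256.30 = 3.344 mol
n/ν → T: 0.6743, Z: 0.8360; T is limiting.
theoretical n(J) = (4/3) × 2.023 = 2.697 mol → 955.4 g
% yield = 771 / 955.4 × 100 = 80.70 %

80.7 %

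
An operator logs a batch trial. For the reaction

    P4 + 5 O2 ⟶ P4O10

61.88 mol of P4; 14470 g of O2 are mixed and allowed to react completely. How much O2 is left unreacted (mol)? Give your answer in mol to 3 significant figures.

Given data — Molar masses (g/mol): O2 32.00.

n(P4) = 61.88 mol
n(O2) = 14470 / 32.00 = 452.2 mol
n/ν for P4 = 61.88/1 = 61.88
n/ν for O2 = 452.2/5 = 90.44
Smallest n/ν is P4 → limiting reagent.
O2 consumed = (5/1) × 61.88 = 309.4 mol
O2 remaining = 452.2 − 309.4 = 142.8 mol

143 mol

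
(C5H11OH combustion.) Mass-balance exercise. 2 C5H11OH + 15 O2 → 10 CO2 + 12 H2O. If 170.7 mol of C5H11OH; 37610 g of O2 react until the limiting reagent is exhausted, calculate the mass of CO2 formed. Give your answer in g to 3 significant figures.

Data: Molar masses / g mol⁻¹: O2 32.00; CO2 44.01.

n(C5H11OH) = 170.7 mol
n(O2) = 37610 / 32.00 = 1175 mol
n/ν for C5H11OH = 170.7/2 = 85.35
n/ν for O2 = 1175/15 = 78.33
Smallest n/ν is O2 → limiting reagent.
n(CO2) = (10/15) × 1175 = 783.3 mol
mass = 783.3 × 44.01 = 34470 g

34500 g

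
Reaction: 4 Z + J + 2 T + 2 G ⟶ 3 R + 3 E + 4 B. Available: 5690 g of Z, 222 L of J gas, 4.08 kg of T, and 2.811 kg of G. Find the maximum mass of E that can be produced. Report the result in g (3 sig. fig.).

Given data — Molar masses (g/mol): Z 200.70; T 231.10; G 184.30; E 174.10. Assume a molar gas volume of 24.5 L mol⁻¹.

3700 g

n(Z) = 5690 / 200.70 = 28.35 mol
n(J) = 222.0 / 24.5 = 9.061 mol
n(T) = 4.080×1000 / 231.10 = 17.65 mol
n(G) = 2.811×1000 / 184.30 = 15.25 mol
n/ν for Z = 28.35/4 = 7.088
n/ν for J = 9.061/1 = 9.061
n/ν for T = 17.65/2 = 8.825
n/ν for G = 15.25/2 = 7.625
Smallest n/ν is Z → limiting reagent.
n(E) = (3/4) × 28.35 = 21.26 mol
mass = 21.26 × 174.10 = 3701 g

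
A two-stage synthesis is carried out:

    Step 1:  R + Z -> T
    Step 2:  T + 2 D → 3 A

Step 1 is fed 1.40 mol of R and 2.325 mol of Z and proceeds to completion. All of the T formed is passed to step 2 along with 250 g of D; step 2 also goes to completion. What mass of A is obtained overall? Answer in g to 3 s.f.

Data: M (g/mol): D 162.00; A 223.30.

517 g

Step 1:
n(R) = 1.400 mol
n(Z) = 2.325 mol
n/ν for R = 1.400/1 = 1.400
n/ν for Z = 2.325/1 = 2.325
Smallest n/ν is R → limiting reagent.
n(T) produced = (1/1) × 1.400 = 1.400 mol
Step 2:
n(T) available = 1.400 mol
n(D) = 250.0 / 162.00 = 1.543 mol
n/ν for T = 1.400/1 = 1.400
n/ν for D = 1.543/2 = 0.7715
Smallest n/ν is D → limiting reagent.
n(A) = (3/2) × 1.543 = 2.315 mol
mass = 2.315 × 223.30 = 516.9 g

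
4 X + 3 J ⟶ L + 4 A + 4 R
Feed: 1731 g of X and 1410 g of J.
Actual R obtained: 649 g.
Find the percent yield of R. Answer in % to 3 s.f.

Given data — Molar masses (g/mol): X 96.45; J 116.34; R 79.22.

50.7 %

n(X) = 1731 / 96.45 = 17.95 mol
n(J) = 1410 / 116.34 = 12.12 mol
n/ν for X = 17.95/4 = 4.488
n/ν for J = 12.12/3 = 4.040
Smallest n/ν is J → limiting reagent.
theoretical n(R) = (4/3) × 12.12 = 16.16 mol → 1280 g
% yield = 649 / 1280 × 100 = 50.70 %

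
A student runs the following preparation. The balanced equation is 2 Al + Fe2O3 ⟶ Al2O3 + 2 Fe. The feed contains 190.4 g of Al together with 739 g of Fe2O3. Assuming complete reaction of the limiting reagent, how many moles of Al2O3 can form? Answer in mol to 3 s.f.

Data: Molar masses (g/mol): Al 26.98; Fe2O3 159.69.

n(Al) = 190.4 / 26.98 = 7.057 mol
n(Fe2O3) = 739.0 / 159.69 = 4.628 mol
n/ν → Al: 3.529, Fe2O3: 4.628; Al is limiting.
n(Al2O3) = (1/2) × 7.057 = 3.529 mol

3.53 mol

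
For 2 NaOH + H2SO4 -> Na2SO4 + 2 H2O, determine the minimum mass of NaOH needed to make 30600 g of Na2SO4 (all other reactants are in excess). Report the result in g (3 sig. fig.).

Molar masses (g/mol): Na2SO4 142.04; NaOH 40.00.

17200 g

n(Na2SO4) = 30600 / 142.04 = 215.4 mol
n(NaOH) = (2/1) × 215.4 = 430.8 mol
mass = 430.8 × 40.00 = 17230 g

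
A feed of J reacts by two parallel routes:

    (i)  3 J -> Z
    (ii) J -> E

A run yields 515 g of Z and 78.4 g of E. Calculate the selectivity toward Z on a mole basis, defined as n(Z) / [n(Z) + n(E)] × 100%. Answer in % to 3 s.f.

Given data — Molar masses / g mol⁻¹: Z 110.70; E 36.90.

n(Z) = 515 / 110.70 = 4.652 mol
n(E) = 78.4 / 36.90 = 2.125 mol
selectivity = 4.652/(4.652+2.125) × 100 = 68.64 %

68.6 %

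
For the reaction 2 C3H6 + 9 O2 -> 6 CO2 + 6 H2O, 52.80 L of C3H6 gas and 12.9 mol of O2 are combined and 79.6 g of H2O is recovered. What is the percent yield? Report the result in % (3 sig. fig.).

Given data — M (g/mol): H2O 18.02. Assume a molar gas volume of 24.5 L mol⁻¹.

68.3 %

n(C3H6) = 52.80 / 24.5 = 2.155 mol
n(O2) = 12.90 mol
n/ν for C3H6 = 2.155/2 = 1.078
n/ν for O2 = 12.90/9 = 1.433
Smallest n/ν is C3H6 → limiting reagent.
theoretical n(H2O) = (6/2) × 2.155 = 6.465 mol → 116.5 g
% yield = 79.6 / 116.5 × 100 = 68.33 %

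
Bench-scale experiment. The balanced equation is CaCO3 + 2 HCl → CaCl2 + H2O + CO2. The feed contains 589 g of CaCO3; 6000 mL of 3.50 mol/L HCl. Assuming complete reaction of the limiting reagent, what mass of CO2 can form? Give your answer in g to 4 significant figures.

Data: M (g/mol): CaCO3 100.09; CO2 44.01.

259.0 g

n(CaCO3) = 589.0 / 100.09 = 5.885 mol
n(HCl) = 3.50 × 6000/1000 = 21.00 mol
n/ν for CaCO3 = 5.885/1 = 5.885
n/ν for HCl = 21.00/2 = 10.50
Smallest n/ν is CaCO3 → limiting reagent.
n(CO2) = (1/1) × 5.885 = 5.885 mol
mass = 5.885 × 44.01 = 259.0 g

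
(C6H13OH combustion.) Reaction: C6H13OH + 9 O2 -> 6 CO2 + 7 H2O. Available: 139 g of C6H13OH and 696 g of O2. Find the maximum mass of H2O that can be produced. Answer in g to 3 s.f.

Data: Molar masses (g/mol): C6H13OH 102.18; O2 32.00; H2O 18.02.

172 g

n(C6H13OH) = 139.0 / 102.18 = 1.360 mol
n(O2) = 696.0 / 32.00 = 21.75 mol
n/ν → C6H13OH: 1.360, O2: 2.417; C6H13OH is limiting.
n(H2O) = (7/1) × 1.360 = 9.520 mol
mass = 9.520 × 18.02 = 171.6 g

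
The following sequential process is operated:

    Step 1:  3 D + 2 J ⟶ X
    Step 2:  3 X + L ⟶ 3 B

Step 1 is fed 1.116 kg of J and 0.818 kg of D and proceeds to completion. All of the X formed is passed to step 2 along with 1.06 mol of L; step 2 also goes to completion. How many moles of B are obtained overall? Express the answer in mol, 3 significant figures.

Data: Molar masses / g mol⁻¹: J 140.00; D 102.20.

Step 1:
n(J) = 1.116×1000 / 140.00 = 7.971 mol
n(D) = 0.8180×1000 / 102.20 = 8.004 mol
n/ν for J = 7.971/2 = 3.986
n/ν for D = 8.004/3 = 2.668
Smallest n/ν is D → limiting reagent.
n(X) produced = (1/3) × 8.004 = 2.668 mol
Step 2:
n(X) available = 2.668 mol
n(L) = 1.060 mol
n/ν for X = 2.668/3 = 0.8893
n/ν for L = 1.060/1 = 1.060
Smallest n/ν is X → limiting reagent.
n(B) = (3/3) × 2.668 = 2.668 mol

2.67 mol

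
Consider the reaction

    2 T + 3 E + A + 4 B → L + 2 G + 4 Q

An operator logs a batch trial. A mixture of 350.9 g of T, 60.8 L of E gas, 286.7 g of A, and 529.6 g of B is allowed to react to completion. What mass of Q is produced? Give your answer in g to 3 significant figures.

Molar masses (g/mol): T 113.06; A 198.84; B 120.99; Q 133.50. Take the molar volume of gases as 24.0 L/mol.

n(T) = 350.9 / 113.06 = 3.104 mol
n(E) = 60.80 / 24.0 = 2.533 mol
n(A) = 286.7 / 198.84 = 1.442 mol
n(B) = 529.6 / 120.99 = 4.377 mol
n/ν for T = 3.104/2 = 1.552
n/ν for E = 2.533/3 = 0.8443
n/ν for A = 1.442/1 = 1.442
n/ν for B = 4.377/4 = 1.094
Smallest n/ν is E → limiting reagent.
n(Q) = (4/3) × 2.533 = 3.377 mol
mass = 3.377 × 133.50 = 450.8 g

451 g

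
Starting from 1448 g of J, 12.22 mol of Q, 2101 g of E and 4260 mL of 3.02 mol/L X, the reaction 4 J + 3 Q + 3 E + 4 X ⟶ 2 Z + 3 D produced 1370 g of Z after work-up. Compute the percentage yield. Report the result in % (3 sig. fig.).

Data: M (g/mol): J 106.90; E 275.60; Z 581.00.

46.4 %

n(J) = 1448 / 106.90 = 13.55 mol
n(Q) = 12.22 mol
n(E) = 2101 / 275.60 = 7.623 mol
n(X) = 3.02 × 4260/1000 = 12.87 mol
n/ν → J: 3.388, Q: 4.073, E: 2.541, X: 3.218; E is limiting.
theoretical n(Z) = (2/3) × 7.623 = 5.082 mol → 2953 g
% yield = 1370 / 2953 × 100 = 46.39 %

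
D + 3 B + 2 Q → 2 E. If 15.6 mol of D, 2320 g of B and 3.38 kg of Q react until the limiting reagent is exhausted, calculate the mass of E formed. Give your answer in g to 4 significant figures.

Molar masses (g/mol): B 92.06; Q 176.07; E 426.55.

n(D) = 15.60 mol
n(B) = 2320 / 92.06 = 25.20 mol
n(Q) = 3.380×1000 / 176.07 = 19.20 mol
n/ν for D = 15.60/1 = 15.60
n/ν for B = 25.20/3 = 8.400
n/ν for Q = 19.20/2 = 9.600
Smallest n/ν is B → limiting reagent.
n(E) = (2/3) × 25.20 = 16.80 mol
mass = 16.80 × 426.55 = 7166 g

7166 g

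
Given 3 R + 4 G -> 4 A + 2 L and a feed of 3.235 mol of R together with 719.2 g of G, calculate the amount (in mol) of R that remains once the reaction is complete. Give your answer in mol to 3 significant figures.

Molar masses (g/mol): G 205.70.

n(R) = 3.235 mol
n(G) = 719.2 / 205.70 = 3.496 mol
n/ν → R: 1.078, G: 0.8740; G is limiting.
R consumed = (3/4) × 3.496 = 2.622 mol
R remaining = 3.235 − 2.622 = 0.6130 mol

0.613 mol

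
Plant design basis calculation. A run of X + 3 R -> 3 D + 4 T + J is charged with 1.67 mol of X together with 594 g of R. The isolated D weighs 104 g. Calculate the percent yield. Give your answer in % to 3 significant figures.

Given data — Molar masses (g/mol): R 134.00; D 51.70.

n(X) = 1.670 mol
n(R) = 594.0 / 134.00 = 4.433 mol
n/ν for X = 1.670/1 = 1.670
n/ν for R = 4.433/3 = 1.478
Smallest n/ν is R → limiting reagent.
theoretical n(D) = (3/3) × 4.433 = 4.433 mol → 229.2 g
% yield = 104 / 229.2 × 100 = 45.38 %

45.4 %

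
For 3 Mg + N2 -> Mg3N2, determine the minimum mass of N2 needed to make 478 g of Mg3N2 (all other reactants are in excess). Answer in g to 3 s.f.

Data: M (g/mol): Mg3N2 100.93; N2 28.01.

n(Mg3N2) = 478 / 100.93 = 4.736 mol
n(N2) = (1/1) × 4.736 = 4.736 mol
mass = 4.736 × 28.01 = 132.7 g

133 g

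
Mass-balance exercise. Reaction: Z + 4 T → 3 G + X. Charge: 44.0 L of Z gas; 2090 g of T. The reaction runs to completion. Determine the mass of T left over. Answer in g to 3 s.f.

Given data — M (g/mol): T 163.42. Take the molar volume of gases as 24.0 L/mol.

n(Z) = 44.00 / 24.0 = 1.833 mol
n(T) = 2090 / 163.42 = 12.79 mol
n/ν for Z = 1.833/1 = 1.833
n/ν for T = 12.79/4 = 3.198
Smallest n/ν is Z → limiting reagent.
T consumed = (4/1) × 1.833 = 7.332 mol
T remaining = 12.79 − 7.332 = 5.458 mol
mass = 5.458 × 163.42 = 891.9 g

892 g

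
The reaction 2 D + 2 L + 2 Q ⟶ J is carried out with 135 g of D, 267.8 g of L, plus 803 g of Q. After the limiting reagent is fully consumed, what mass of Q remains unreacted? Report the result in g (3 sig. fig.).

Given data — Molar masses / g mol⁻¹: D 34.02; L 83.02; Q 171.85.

249 g

n(D) = 135.0 / 34.02 = 3.968 mol
n(L) = 267.8 / 83.02 = 3.226 mol
n(Q) = 803.0 / 171.85 = 4.673 mol
n/ν → D: 1.984, L: 1.613, Q: 2.337; L is limiting.
Q consumed = (2/2) × 3.226 = 3.226 mol
Q remaining = 4.673 − 3.226 = 1.447 mol
mass = 1.447 × 171.85 = 248.7 g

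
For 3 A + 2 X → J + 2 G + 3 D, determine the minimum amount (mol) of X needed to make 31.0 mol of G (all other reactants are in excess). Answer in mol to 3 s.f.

31.0 mol

n(G) = 31.00 mol
n(X) = (2/2) × 31.00 = 31.00 mol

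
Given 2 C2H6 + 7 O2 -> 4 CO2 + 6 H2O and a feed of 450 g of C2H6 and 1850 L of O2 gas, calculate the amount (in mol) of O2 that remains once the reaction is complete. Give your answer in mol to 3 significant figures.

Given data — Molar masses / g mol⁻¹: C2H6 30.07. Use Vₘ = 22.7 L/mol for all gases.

29.1 mol

n(C2H6) = 450.0 / 30.07 = 14.97 mol
n(O2) = 1850 / 22.7 = 81.50 mol
n/ν for C2H6 = 14.97/2 = 7.485
n/ν for O2 = 81.50/7 = 11.64
Smallest n/ν is C2H6 → limiting reagent.
O2 consumed = (7/2) × 14.97 = 52.40 mol
O2 remaining = 81.50 − 52.40 = 29.10 mol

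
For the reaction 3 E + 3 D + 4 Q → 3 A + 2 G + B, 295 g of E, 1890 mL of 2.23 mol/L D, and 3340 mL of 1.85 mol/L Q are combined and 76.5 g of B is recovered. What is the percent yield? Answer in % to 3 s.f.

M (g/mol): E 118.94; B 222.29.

41.6 %

n(E) = 295.0 / 118.94 = 2.480 mol
n(D) = 2.23 × 1890/1000 = 4.215 mol
n(Q) = 1.85 × 3340/1000 = 6.179 mol
n/ν for E = 2.480/3 = 0.8267
n/ν for D = 4.215/3 = 1.405
n/ν for Q = 6.179/4 = 1.545
Smallest n/ν is E → limiting reagent.
theoretical n(B) = (1/3) × 2.480 = 0.8267 mol → 183.8 g
% yield = 76.5 / 183.8 × 100 = 41.62 %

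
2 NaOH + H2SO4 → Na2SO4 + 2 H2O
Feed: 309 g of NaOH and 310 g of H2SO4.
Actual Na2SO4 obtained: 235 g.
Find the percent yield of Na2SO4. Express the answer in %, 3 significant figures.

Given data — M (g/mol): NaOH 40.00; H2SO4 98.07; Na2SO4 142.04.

52.3 %

n(NaOH) = 309.0 / 40.00 = 7.725 mol
n(H2SO4) = 310.0 / 98.07 = 3.161 mol
n/ν for NaOH = 7.725/2 = 3.863
n/ν for H2SO4 = 3.161/1 = 3.161
Smallest n/ν is H2SO4 → limiting reagent.
theoretical n(Na2SO4) = (1/1) × 3.161 = 3.161 mol → 449.0 g
% yield = 235 / 449.0 × 100 = 52.34 %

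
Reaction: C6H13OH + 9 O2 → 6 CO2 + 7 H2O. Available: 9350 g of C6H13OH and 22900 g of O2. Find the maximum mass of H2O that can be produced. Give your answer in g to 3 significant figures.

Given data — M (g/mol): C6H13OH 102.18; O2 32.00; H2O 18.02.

10000 g

n(C6H13OH) = 9350 / 102.18 = 91.51 mol
n(O2) = 22900 / 32.00 = 715.6 mol
n/ν → C6H13OH: 91.51, O2: 79.51; O2 is limiting.
n(H2O) = (7/9) × 715.6 = 556.6 mol
mass = 556.6 × 18.02 = 10030 g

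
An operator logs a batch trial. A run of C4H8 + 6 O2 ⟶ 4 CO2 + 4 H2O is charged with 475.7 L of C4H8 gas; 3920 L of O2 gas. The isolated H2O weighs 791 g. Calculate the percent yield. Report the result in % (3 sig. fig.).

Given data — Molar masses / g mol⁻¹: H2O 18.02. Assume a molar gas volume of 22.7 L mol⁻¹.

52.4 %

n(C4H8) = 475.7 / 22.7 = 20.96 mol
n(O2) = 3920 / 22.7 = 172.7 mol
n/ν for C4H8 = 20.96/1 = 20.96
n/ν for O2 = 172.7/6 = 28.78
Smallest n/ν is C4H8 → limiting reagent.
theoretical n(H2O) = (4/1) × 20.96 = 83.84 mol → 1511 g
% yield = 791 / 1511 × 100 = 52.35 %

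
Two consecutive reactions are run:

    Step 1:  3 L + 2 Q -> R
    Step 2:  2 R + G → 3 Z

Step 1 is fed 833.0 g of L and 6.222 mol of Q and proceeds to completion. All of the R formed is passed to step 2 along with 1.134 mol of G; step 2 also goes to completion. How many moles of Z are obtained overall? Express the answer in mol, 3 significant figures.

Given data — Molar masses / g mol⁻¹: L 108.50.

Step 1:
n(L) = 833.0 / 108.50 = 7.677 mol
n(Q) = 6.222 mol
n/ν → L: 2.559, Q: 3.111; L is limiting.
n(R) produced = (1/3) × 7.677 = 2.559 mol
Step 2:
n(R) available = 2.559 mol
n(G) = 1.134 mol
n/ν → R: 1.280, G: 1.134; G is limiting.
n(Z) = (3/1) × 1.134 = 3.402 mol

3.40 mol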